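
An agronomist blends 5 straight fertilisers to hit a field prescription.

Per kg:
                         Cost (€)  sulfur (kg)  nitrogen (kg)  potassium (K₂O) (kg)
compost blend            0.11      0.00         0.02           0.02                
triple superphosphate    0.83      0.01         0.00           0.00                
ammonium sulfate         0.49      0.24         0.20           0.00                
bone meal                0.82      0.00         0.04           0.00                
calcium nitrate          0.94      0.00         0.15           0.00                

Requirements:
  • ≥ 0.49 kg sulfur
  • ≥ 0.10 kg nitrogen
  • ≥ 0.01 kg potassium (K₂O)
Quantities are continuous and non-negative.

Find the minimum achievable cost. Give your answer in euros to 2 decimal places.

Let x1 = kg of compost blend, x2 = kg of triple superphosphate, x3 = kg of ammonium sulfate, x4 = kg of bone meal, x5 = kg of calcium nitrate.
min 0.11x1 + 0.83x2 + 0.49x3 + 0.82x4 + 0.94x5 s.t.:
  0.01x2 + 0.24x3 ≥ 0.49   (sulfur)
  0.02x1 + 0.2x3 + 0.04x4 + 0.15x5 ≥ 0.1   (nitrogen)
  0.02x1 ≥ 0.01   (potassium (K₂O))
  x1, x2, x3, x4, x5 ≥ 0.
The optimal basis is {compost blend, ammonium sulfate}; triple superphosphate, bone meal, calcium nitrate drop out. There the sulfur and potassium (K₂O) constraints are tight.
So compost blend = 0.5 kg, ammonium sulfate = 2.042 kg.
Total cost: 0.11·0.5 + 0.49·2.042 = 1.0556.

€1.06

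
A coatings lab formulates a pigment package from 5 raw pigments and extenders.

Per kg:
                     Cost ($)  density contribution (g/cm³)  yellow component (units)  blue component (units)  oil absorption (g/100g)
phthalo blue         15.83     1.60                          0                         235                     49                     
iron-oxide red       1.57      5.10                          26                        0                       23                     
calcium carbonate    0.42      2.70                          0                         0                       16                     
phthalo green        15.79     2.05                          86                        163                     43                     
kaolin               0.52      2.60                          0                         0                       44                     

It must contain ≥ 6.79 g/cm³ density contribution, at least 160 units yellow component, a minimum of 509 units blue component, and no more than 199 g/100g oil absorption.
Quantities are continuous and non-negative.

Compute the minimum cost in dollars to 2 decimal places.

Treat it as an LP. Let x1 = kg of phthalo blue, x2 = kg of iron-oxide red, x3 = kg of calcium carbonate, x4 = kg of phthalo green, x5 = kg of kaolin.
Minimise 15.83x1 + 1.57x2 + 0.42x3 + 15.79x4 + 0.52x5 s.t.:
  1.6x1 + 5.1x2 + 2.7x3 + 2.05x4 + 2.6x5 ≥ 6.79   (density contribution)
  26x2 + 86x4 ≥ 160   (yellow component)
  235x1 + 163x4 ≥ 509   (blue component)
  49x1 + 23x2 + 16x3 + 43x4 + 44x5 ≤ 199   (oil absorption)
  x1, x2, x3, x4, x5 ≥ 0.
The optimal basis is {phthalo blue, iron-oxide red, phthalo green}; calcium carbonate, kaolin drop out. There the density contribution, yellow component, blue component constraints are tight.
That vertex is x1 = 0.9441, x2 = 0.3271, x4 = 1.7616.
Hence cost = 15.83·0.9441 + 1.57·0.3271 + 15.79·1.7616 = $43.2743.

$43.27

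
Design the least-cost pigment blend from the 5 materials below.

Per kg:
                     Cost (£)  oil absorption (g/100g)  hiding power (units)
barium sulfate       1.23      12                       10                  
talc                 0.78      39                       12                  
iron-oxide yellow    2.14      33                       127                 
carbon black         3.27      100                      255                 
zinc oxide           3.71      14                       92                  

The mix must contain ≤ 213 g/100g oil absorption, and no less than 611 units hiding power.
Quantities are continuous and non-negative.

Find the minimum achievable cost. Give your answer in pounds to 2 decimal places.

£8.64

Treat it as an LP. Let x1 = kg of barium sulfate, x2 = kg of talc, x3 = kg of iron-oxide yellow, x4 = kg of carbon black, x5 = kg of zinc oxide.
Minimize 1.23x1 + 0.78x2 + 2.14x3 + 3.27x4 + 3.71x5 s.t.:
  12x1 + 39x2 + 33x3 + 100x4 + 14x5 ≤ 213   (oil absorption)
  10x1 + 12x2 + 127x3 + 255x4 + 92x5 ≥ 611   (hiding power)
  x1, x2, x3, x4, x5 ≥ 0.
The cheapest feasible vertex uses only iron-oxide yellow, carbon black; barium sulfate, talc, zinc oxide are not used. Binding constraints: oil absorption and hiding power.
That vertex is x3 = 1.583, x4 = 1.607.
Total cost: 2.14·1.583 + 3.27·1.607 = 8.6425.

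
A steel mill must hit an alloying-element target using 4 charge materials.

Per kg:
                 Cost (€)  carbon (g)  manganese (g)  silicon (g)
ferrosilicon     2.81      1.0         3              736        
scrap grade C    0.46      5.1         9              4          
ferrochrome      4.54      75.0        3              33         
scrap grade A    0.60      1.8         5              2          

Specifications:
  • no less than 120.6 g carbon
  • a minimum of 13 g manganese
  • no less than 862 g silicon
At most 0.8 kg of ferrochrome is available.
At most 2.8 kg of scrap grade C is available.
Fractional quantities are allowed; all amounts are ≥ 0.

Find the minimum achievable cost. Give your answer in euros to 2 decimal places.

€22.96

This is a linear program. Let x1 = kg of ferrosilicon, x2 = kg of scrap grade C, x3 = kg of ferrochrome, x4 = kg of scrap grade A.
min 2.81x1 + 0.46x2 + 4.54x3 + 0.6x4 with:
  1x1 + 5.1x2 + 75x3 + 1.8x4 ≥ 120.6   (carbon)
  3x1 + 9x2 + 3x3 + 5x4 ≥ 13   (manganese)
  736x1 + 4x2 + 33x3 + 2x4 ≥ 862   (silicon)
  x3 ≤ 0.8
  x2 ≤ 2.8
  x1, x2, x3, x4 ≥ 0.
The optimal mix uses every input. There the carbon, silicon, the ferrochrome cap, the scrap grade C cap constraints are tight.
Solving gives x1 = 1.0518, x2 = 2.8, x3 = 0.8, x4 = 25.149.
Hence cost = 2.81·1.0518 + 0.46·2.8 + 4.54·0.8 + 0.6·25.149 = €22.96496.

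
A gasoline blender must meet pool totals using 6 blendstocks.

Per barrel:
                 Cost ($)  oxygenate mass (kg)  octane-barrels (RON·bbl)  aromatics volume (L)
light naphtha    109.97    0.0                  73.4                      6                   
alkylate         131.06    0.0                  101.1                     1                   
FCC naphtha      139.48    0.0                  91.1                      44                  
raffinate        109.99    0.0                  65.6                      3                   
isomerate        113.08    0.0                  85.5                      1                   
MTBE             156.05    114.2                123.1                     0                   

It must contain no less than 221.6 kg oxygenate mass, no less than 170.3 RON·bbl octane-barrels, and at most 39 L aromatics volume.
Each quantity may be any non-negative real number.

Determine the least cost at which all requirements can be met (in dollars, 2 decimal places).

Set it up as a linear program. Let x1 = barrels of light naphtha, x2 = barrels of alkylate, x3 = barrels of FCC naphtha, x4 = barrels of raffinate, x5 = barrels of isomerate, x6 = barrels of MTBE.
Minimise 109.97x1 + 131.06x2 + 139.48x3 + 109.99x4 + 113.08x5 + 156.05x6 subject to:
  114.2x6 ≥ 221.6   (oxygenate mass)
  73.4x1 + 101.1x2 + 91.1x3 + 65.6x4 + 85.5x5 + 123.1x6 ≥ 170.3   (octane-barrels)
  6x1 + 1x2 + 44x3 + 3x4 + 1x5 ≤ 39   (aromatics volume)
  x1, x2, x3, x4, x5, x6 ≥ 0.
The minimum-cost mix takes nothing from light naphtha, alkylate, FCC naphtha, raffinate, isomerate — only MTBE. There the oxygenate mass constraint is tight.
Solving gives x6 = 1.94046.
Objective = 156.05·1.94046 = 302.8088.

$302.81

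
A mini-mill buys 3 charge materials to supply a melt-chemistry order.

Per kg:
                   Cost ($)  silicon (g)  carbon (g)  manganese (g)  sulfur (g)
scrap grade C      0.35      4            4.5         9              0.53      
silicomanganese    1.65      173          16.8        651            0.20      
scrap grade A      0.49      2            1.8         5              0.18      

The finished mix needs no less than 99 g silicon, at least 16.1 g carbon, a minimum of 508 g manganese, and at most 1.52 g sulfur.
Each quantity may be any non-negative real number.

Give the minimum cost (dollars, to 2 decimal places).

$1.52

Let x1 = kg of scrap grade C, x2 = kg of silicomanganese, x3 = kg of scrap grade A.
Minimize 0.35x1 + 1.65x2 + 0.49x3 subject to:
  4x1 + 173x2 + 2x3 ≥ 99   (silicon)
  4.5x1 + 16.8x2 + 1.8x3 ≥ 16.1   (carbon)
  9x1 + 651x2 + 5x3 ≥ 508   (manganese)
  0.53x1 + 0.2x2 + 0.18x3 ≤ 1.52   (sulfur)
  x1, x2, x3 ≥ 0.
The optimal basis is {scrap grade C, silicomanganese}; scrap grade A drops out. The carbon and manganese requirements are met with equality.
Optimal quantities: scrap grade C = 0.7007 kg, silicomanganese = 0.7707 kg.
Total cost: 0.35·0.7007 + 1.65·0.7707 = 1.5169.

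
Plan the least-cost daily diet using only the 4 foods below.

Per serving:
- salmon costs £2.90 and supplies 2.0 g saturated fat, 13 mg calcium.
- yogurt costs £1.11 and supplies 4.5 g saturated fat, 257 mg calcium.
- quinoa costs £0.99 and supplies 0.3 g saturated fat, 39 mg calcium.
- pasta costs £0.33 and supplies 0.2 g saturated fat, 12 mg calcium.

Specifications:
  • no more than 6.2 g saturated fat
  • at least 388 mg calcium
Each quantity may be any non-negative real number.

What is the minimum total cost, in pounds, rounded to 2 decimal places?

£2.95

Treat it as an LP. Let x1 = servings of salmon, x2 = servings of yogurt, x3 = servings of quinoa, x4 = servings of pasta.
Minimize 2.9x1 + 1.11x2 + 0.99x3 + 0.33x4 with:
  2x1 + 4.5x2 + 0.3x3 + 0.2x4 ≤ 6.2   (saturated fat)
  13x1 + 257x2 + 39x3 + 12x4 ≥ 388   (calcium)
  x1, x2, x3, x4 ≥ 0.
The minimum-cost mix takes nothing from salmon, pasta — only yogurt, quinoa. Binding constraints: saturated fat and calcium.
Solving gives x2 = 1.274, x3 = 1.551.
Objective = 1.11·1.274 + 0.99·1.551 = 2.9496.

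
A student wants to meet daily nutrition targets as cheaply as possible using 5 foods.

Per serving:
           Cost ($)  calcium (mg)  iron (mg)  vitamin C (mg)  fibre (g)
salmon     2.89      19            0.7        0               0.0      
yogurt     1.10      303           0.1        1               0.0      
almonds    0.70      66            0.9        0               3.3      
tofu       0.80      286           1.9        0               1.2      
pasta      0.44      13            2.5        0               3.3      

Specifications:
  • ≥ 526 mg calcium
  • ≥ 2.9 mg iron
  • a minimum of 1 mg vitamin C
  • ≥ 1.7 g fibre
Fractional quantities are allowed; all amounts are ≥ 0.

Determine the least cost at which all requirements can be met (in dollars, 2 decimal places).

Treat it as an LP. Let x1 = servings of salmon, x2 = servings of yogurt, x3 = servings of almonds, x4 = servings of tofu, x5 = servings of pasta.
Minimise 2.89x1 + 1.1x2 + 0.7x3 + 0.8x4 + 0.44x5 with:
  19x1 + 303x2 + 66x3 + 286x4 + 13x5 ≥ 526   (calcium)
  0.7x1 + 0.1x2 + 0.9x3 + 1.9x4 + 2.5x5 ≥ 2.9   (iron)
  1x2 ≥ 1   (vitamin C)
  3.3x3 + 1.2x4 + 3.3x5 ≥ 1.7   (fibre)
  x1, x2, x3, x4, x5 ≥ 0.
At the optimum only yogurt, tofu, pasta are positive (salmon, almonds = 0). Binding constraints: calcium, iron, vitamin C.
So yogurt = 1 serving, tofu = 0.7549 servings, pasta = 0.5463 servings.
Total cost: 1.1·1 + 0.8·0.7549 + 0.44·0.5463 = 1.9443.

$1.94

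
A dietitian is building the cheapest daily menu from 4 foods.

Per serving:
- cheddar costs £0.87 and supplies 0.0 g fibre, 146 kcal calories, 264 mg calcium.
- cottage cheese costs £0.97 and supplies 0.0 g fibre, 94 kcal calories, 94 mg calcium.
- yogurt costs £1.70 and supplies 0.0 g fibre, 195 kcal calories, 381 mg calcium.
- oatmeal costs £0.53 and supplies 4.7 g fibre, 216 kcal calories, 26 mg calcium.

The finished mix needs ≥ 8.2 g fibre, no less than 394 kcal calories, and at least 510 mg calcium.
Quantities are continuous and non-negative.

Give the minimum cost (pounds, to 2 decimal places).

Let x1 = servings of cheddar, x2 = servings of cottage cheese, x3 = servings of yogurt, x4 = servings of oatmeal.
Minimize 0.87x1 + 0.97x2 + 1.7x3 + 0.53x4 subject to:
  4.7x4 ≥ 8.2   (fibre)
  146x1 + 94x2 + 195x3 + 216x4 ≥ 394   (calories)
  264x1 + 94x2 + 381x3 + 26x4 ≥ 510   (calcium)
  x1, x2, x3, x4 ≥ 0.
The cheapest feasible vertex uses only cheddar, oatmeal; cottage cheese, yogurt are not used. There the fibre and calcium constraints are tight.
So cheddar = 1.76 servings, oatmeal = 1.745 servings.
Cost = 0.87·1.76 + 0.53·1.745 = 2.4561.

£2.46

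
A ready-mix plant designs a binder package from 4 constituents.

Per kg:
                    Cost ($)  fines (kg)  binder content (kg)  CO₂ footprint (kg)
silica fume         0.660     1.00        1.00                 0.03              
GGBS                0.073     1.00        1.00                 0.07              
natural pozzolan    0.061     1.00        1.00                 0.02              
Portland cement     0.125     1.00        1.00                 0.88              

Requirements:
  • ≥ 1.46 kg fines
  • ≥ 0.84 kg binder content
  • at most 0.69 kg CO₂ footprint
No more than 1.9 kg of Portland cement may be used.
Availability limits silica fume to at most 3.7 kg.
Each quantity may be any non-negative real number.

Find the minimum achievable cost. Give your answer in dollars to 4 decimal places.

This is a linear program. Let x1 = kg of silica fume, x2 = kg of GGBS, x3 = kg of natural pozzolan, x4 = kg of Portland cement.
min 0.66x1 + 0.073x2 + 0.061x3 + 0.125x4 subject to:
  1x1 + 1x2 + 1x3 + 1x4 ≥ 1.46   (fines)
  1x1 + 1x2 + 1x3 + 1x4 ≥ 0.84   (binder content)
  0.03x1 + 0.07x2 + 0.02x3 + 0.88x4 ≤ 0.69   (CO₂ footprint)
  x4 ≤ 1.9
  x1 ≤ 3.7
  x1, x2, x3, x4 ≥ 0.
At the optimum only natural pozzolan is positive (silica fume, GGBS, Portland cement = 0). The fines requirement is met with equality.
Optimal quantities: natural pozzolan = 1.46 kg.
Total cost: 0.061·1.46 = 0.089060.

$0.0891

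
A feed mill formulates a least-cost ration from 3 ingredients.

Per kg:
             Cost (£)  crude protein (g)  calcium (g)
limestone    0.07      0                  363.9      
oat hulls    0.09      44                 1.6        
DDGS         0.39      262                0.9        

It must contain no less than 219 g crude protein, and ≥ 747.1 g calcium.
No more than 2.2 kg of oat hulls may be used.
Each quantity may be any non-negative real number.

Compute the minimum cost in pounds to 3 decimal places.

Let x1 = kg of limestone, x2 = kg of oat hulls, x3 = kg of DDGS.
Minimise 0.07x1 + 0.09x2 + 0.39x3 s.t.:
  44x2 + 262x3 ≥ 219   (crude protein)
  363.9x1 + 1.6x2 + 0.9x3 ≥ 747.1   (calcium)
  x2 ≤ 2.2
  x1, x2, x3 ≥ 0.
The optimal basis is {limestone, DDGS}; oat hulls drops out. The crude protein and calcium requirements are met with equality.
Solving gives x1 = 2.051, x3 = 0.8359.
Objective = 0.07·2.051 + 0.39·0.8359 = 0.46957.

£0.470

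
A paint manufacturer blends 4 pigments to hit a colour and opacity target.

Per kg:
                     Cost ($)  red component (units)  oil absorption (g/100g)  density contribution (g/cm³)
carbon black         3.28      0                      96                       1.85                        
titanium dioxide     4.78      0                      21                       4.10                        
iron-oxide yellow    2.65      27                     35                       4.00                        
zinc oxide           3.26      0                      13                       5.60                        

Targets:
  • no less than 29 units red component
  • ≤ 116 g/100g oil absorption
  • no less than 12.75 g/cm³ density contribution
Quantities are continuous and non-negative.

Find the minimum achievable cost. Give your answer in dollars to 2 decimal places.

$7.77

Set it up as a linear program. Let x1 = kg of carbon black, x2 = kg of titanium dioxide, x3 = kg of iron-oxide yellow, x4 = kg of zinc oxide.
Minimise 3.28x1 + 4.78x2 + 2.65x3 + 3.26x4 subject to:
  27x3 ≥ 29   (red component)
  96x1 + 21x2 + 35x3 + 13x4 ≤ 116   (oil absorption)
  1.85x1 + 4.1x2 + 4x3 + 5.6x4 ≥ 12.75   (density contribution)
  x1, x2, x3, x4 ≥ 0.
The cheapest feasible vertex uses only iron-oxide yellow, zinc oxide; carbon black, titanium dioxide are not used. Binding constraints: red component and density contribution.
Optimal quantities: iron-oxide yellow = 1.074 kg, zinc oxide = 1.51 kg.
Hence cost = 2.65·1.074 + 3.26·1.51 = $7.7687.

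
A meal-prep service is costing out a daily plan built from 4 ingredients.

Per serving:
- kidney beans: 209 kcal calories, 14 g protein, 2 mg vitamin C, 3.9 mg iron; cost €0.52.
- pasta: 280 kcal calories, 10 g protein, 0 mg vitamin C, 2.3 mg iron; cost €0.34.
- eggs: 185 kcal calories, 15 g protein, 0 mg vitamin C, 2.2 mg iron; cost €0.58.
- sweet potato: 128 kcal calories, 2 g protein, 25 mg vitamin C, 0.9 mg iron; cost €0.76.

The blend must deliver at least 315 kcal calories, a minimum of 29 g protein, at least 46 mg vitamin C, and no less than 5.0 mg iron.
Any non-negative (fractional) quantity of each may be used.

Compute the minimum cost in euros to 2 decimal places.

€2.24

Let x1 = servings of kidney beans, x2 = servings of pasta, x3 = servings of eggs, x4 = servings of sweet potato.
Minimize 0.52x1 + 0.34x2 + 0.58x3 + 0.76x4 with:
  209x1 + 280x2 + 185x3 + 128x4 ≥ 315   (calories)
  14x1 + 10x2 + 15x3 + 2x4 ≥ 29   (protein)
  2x1 + 25x4 ≥ 46   (vitamin C)
  3.9x1 + 2.3x2 + 2.2x3 + 0.9x4 ≥ 5   (iron)
  x1, x2, x3, x4 ≥ 0.
The minimum-cost mix takes nothing from pasta, eggs — only kidney beans, sweet potato. Binding constraints: protein and vitamin C.
That vertex is x1 = 1.829, x4 = 1.694.
Total cost: 0.52·1.829 + 0.76·1.694 = 2.2385.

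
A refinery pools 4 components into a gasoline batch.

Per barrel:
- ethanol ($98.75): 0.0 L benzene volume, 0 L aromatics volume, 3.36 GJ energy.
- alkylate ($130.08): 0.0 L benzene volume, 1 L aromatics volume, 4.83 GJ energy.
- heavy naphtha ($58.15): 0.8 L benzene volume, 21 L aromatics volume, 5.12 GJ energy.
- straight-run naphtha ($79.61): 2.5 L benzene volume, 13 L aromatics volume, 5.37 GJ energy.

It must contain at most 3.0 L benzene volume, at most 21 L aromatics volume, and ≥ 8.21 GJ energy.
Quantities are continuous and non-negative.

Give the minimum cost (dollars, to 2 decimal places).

$124.71

Treat it as an LP. Let x1 = barrels of ethanol, x2 = barrels of alkylate, x3 = barrels of heavy naphtha, x4 = barrels of straight-run naphtha.
min 98.75x1 + 130.08x2 + 58.15x3 + 79.61x4 subject to:
  0.8x3 + 2.5x4 ≤ 3   (benzene volume)
  1x2 + 21x3 + 13x4 ≤ 21   (aromatics volume)
  3.36x1 + 4.83x2 + 5.12x3 + 5.37x4 ≥ 8.21   (energy)
  x1, x2, x3, x4 ≥ 0.
The cheapest feasible vertex uses only alkylate, heavy naphtha, straight-run naphtha; ethanol is not used. Binding constraints: benzene volume, aromatics volume, energy.
That vertex is x2 = 0.1459, x3 = 0.312, x4 = 1.1002.
Objective = 130.08·0.1459 + 58.15·0.312 + 79.61·1.1002 = 124.7084.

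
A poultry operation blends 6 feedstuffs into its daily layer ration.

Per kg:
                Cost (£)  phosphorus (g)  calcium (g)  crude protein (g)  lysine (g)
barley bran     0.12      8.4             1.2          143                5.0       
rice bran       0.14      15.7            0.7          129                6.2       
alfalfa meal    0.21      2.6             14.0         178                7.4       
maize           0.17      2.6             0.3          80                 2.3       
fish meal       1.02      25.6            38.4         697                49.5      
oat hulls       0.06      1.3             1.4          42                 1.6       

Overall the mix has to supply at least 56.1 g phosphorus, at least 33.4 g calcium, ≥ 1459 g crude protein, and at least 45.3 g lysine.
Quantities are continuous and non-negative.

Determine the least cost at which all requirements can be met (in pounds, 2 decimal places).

Set it up as a linear program. Let x1 = kg of barley bran, x2 = kg of rice bran, x3 = kg of alfalfa meal, x4 = kg of maize, x5 = kg of fish meal, x6 = kg of oat hulls.
Minimise 0.12x1 + 0.14x2 + 0.21x3 + 0.17x4 + 1.02x5 + 0.06x6 s.t.:
  8.4x1 + 15.7x2 + 2.6x3 + 2.6x4 + 25.6x5 + 1.3x6 ≥ 56.1   (phosphorus)
  1.2x1 + 0.7x2 + 14x3 + 0.3x4 + 38.4x5 + 1.4x6 ≥ 33.4   (calcium)
  143x1 + 129x2 + 178x3 + 80x4 + 697x5 + 42x6 ≥ 1459   (crude protein)
  5x1 + 6.2x2 + 7.4x3 + 2.3x4 + 49.5x5 + 1.6x6 ≥ 45.3   (lysine)
  x1, x2, x3, x4, x5, x6 ≥ 0.
At the optimum only barley bran, alfalfa meal are positive (rice bran, maize, fish meal, oat hulls = 0). The calcium and crude protein requirements are met with equality.
Optimal quantities: barley bran = 8.097 kg, alfalfa meal = 1.692 kg.
Objective = 0.12·8.097 + 0.21·1.692 = 1.3270.

£1.33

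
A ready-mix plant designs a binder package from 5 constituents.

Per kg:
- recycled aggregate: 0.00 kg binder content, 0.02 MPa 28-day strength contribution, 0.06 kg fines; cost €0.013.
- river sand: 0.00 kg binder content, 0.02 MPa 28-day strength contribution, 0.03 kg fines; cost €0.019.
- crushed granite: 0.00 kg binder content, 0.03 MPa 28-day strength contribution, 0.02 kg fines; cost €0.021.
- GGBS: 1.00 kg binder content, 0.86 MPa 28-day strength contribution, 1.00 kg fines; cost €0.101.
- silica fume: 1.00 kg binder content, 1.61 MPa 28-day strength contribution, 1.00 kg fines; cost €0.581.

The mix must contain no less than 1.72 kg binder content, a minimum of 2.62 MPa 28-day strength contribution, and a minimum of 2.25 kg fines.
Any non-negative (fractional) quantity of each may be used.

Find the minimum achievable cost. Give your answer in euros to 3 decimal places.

€0.308

Let x1 = kg of recycled aggregate, x2 = kg of river sand, x3 = kg of crushed granite, x4 = kg of GGBS, x5 = kg of silica fume.
Minimise 0.013x1 + 0.019x2 + 0.021x3 + 0.101x4 + 0.581x5 with:
  1x4 + 1x5 ≥ 1.72   (binder content)
  0.02x1 + 0.02x2 + 0.03x3 + 0.86x4 + 1.61x5 ≥ 2.62   (28-day strength contribution)
  0.06x1 + 0.03x2 + 0.02x3 + 1x4 + 1x5 ≥ 2.25   (fines)
  x1, x2, x3, x4, x5 ≥ 0.
The cheapest feasible vertex uses only GGBS; recycled aggregate, river sand, crushed granite, silica fume are not used. There the 28-day strength contribution constraint is tight.
So GGBS = 3.047 kg.
Cost = 0.101·3.047 = 0.30775.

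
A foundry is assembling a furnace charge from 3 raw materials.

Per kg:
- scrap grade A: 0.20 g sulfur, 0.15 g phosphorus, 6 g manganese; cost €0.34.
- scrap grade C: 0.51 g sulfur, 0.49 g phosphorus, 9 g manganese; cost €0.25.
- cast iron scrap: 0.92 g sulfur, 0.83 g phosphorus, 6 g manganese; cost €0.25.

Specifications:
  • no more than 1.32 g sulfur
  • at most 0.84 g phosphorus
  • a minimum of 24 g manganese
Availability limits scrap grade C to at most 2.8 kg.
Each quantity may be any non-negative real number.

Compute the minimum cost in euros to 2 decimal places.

Let x1 = kg of scrap grade A, x2 = kg of scrap grade C, x3 = kg of cast iron scrap.
min 0.34x1 + 0.25x2 + 0.25x3 with:
  0.2x1 + 0.51x2 + 0.92x3 ≤ 1.32   (sulfur)
  0.15x1 + 0.49x2 + 0.83x3 ≤ 0.84   (phosphorus)
  6x1 + 9x2 + 6x3 ≥ 24   (manganese)
  x2 ≤ 2.8
  x1, x2, x3 ≥ 0.
The optimal basis is {scrap grade A, scrap grade C}; cast iron scrap drops out. There the phosphorus and manganese constraints are tight.
Solving gives x1 = 2.642, x2 = 0.9057.
Objective = 0.34·2.642 + 0.25·0.9057 = 1.1247.

€1.12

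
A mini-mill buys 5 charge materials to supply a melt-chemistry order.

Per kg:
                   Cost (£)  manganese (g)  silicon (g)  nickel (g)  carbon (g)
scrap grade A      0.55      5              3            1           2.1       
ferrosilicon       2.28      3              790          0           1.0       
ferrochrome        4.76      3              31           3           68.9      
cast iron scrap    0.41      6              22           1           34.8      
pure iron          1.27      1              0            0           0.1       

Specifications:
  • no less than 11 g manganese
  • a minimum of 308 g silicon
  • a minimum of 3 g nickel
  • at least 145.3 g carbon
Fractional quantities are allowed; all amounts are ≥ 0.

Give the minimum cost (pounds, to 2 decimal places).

Set it up as a linear program. Let x1 = kg of scrap grade A, x2 = kg of ferrosilicon, x3 = kg of ferrochrome, x4 = kg of cast iron scrap, x5 = kg of pure iron.
Minimise 0.55x1 + 2.28x2 + 4.76x3 + 0.41x4 + 1.27x5 subject to:
  5x1 + 3x2 + 3x3 + 6x4 + 1x5 ≥ 11   (manganese)
  3x1 + 790x2 + 31x3 + 22x4 ≥ 308   (silicon)
  1x1 + 3x3 + 1x4 ≥ 3   (nickel)
  2.1x1 + 1x2 + 68.9x3 + 34.8x4 + 0.1x5 ≥ 145.3   (carbon)
  x1, x2, x3, x4, x5 ≥ 0.
At the optimum only ferrosilicon, cast iron scrap are positive (scrap grade A, ferrochrome, pure iron = 0). Binding constraints: silicon and carbon.
So ferrosilicon = 0.2738 kg, cast iron scrap = 4.167 kg.
Total cost: 2.28·0.2738 + 0.41·4.167 = 2.3327.

£2.33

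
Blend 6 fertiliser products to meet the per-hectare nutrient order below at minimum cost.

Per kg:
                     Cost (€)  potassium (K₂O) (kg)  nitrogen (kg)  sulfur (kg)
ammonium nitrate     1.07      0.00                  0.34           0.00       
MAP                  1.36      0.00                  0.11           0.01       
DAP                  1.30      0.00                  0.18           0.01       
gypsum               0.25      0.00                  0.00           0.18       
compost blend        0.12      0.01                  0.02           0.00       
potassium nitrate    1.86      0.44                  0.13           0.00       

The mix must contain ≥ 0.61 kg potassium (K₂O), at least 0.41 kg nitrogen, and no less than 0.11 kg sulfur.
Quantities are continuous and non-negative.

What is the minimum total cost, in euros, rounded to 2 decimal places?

Set it up as a linear program. Let x1 = kg of ammonium nitrate, x2 = kg of MAP, x3 = kg of DAP, x4 = kg of gypsum, x5 = kg of compost blend, x6 = kg of potassium nitrate.
Minimize 1.07x1 + 1.36x2 + 1.3x3 + 0.25x4 + 0.12x5 + 1.86x6 s.t.:
  0.01x5 + 0.44x6 ≥ 0.61   (potassium (K₂O))
  0.34x1 + 0.11x2 + 0.18x3 + 0.02x5 + 0.13x6 ≥ 0.41   (nitrogen)
  0.01x2 + 0.01x3 + 0.18x4 ≥ 0.11   (sulfur)
  x1, x2, x3, x4, x5, x6 ≥ 0.
The optimal basis is {ammonium nitrate, gypsum, potassium nitrate}; MAP, DAP, compost blend drop out. There the potassium (K₂O), nitrogen, sulfur constraints are tight.
That vertex is x1 = 0.6758, x4 = 0.6111, x6 = 1.386.
Cost = 1.07·0.6758 + 0.25·0.6111 + 1.86·1.386 = 3.4538.

€3.45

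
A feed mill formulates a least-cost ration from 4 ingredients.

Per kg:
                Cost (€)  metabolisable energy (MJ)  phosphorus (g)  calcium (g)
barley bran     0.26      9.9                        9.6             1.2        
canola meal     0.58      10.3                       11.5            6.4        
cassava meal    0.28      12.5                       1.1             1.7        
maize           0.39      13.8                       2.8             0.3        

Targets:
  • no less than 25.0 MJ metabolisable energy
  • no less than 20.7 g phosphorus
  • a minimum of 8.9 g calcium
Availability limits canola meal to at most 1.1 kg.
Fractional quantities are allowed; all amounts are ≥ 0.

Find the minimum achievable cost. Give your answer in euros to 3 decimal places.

Set it up as a linear program. Let x1 = kg of barley bran, x2 = kg of canola meal, x3 = kg of cassava meal, x4 = kg of maize.
Minimise 0.26x1 + 0.58x2 + 0.28x3 + 0.39x4 with:
  9.9x1 + 10.3x2 + 12.5x3 + 13.8x4 ≥ 25   (metabolisable energy)
  9.6x1 + 11.5x2 + 1.1x3 + 2.8x4 ≥ 20.7   (phosphorus)
  1.2x1 + 6.4x2 + 1.7x3 + 0.3x4 ≥ 8.9   (calcium)
  x2 ≤ 1.1
  x1, x2, x3, x4 ≥ 0.
At the optimum only barley bran, canola meal, cassava meal are positive (maize = 0). There the phosphorus, calcium, the canola meal cap constraints are tight.
So barley bran = 0.7759 kg, canola meal = 1.1 kg, cassava meal = 0.5464 kg.
Cost = 0.26·0.7759 + 0.58·1.1 + 0.28·0.5464 = 0.99273.

€0.993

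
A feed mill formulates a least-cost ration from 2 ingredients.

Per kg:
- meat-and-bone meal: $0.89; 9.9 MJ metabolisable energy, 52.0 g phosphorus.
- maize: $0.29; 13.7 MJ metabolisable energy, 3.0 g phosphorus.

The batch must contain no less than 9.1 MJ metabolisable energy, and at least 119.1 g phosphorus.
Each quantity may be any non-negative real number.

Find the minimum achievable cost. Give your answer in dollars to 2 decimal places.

Set it up as a linear program. Let x1 = kg of meat-and-bone meal, x2 = kg of maize.
Minimise 0.89x1 + 0.29x2 subject to:
  9.9x1 + 13.7x2 ≥ 9.1   (metabolisable energy)
  52x1 + 3x2 ≥ 119.1   (phosphorus)
  x1, x2 ≥ 0.
The minimum-cost mix takes nothing from maize — only meat-and-bone meal. There the phosphorus constraint is tight.
Solving gives x1 = 2.29.
Total cost: 0.89·2.29 = 2.0381.

$2.04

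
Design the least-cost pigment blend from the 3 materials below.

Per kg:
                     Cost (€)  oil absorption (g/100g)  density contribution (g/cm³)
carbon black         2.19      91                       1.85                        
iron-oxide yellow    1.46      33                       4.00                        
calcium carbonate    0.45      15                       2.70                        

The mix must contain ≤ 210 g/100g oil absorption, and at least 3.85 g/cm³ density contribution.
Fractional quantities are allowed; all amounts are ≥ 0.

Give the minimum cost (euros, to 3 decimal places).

Let x1 = kg of carbon black, x2 = kg of iron-oxide yellow, x3 = kg of calcium carbonate.
min 2.19x1 + 1.46x2 + 0.45x3 subject to:
  91x1 + 33x2 + 15x3 ≤ 210   (oil absorption)
  1.85x1 + 4x2 + 2.7x3 ≥ 3.85   (density contribution)
  x1, x2, x3 ≥ 0.
The minimum-cost mix takes nothing from carbon black, iron-oxide yellow — only calcium carbonate. The density contribution requirement is met with equality.
That vertex is x3 = 1.426.
Objective = 0.45·1.426 = 0.64170.

€0.642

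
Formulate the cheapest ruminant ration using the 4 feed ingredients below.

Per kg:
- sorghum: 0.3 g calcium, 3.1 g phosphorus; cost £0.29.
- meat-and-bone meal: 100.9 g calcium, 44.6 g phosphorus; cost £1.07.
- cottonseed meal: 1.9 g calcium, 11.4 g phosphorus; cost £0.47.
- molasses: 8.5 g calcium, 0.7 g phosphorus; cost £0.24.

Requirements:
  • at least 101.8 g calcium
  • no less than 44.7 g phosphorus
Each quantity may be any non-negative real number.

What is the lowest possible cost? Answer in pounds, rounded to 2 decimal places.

Let x1 = kg of sorghum, x2 = kg of meat-and-bone meal, x3 = kg of cottonseed meal, x4 = kg of molasses.
min 0.29x1 + 1.07x2 + 0.47x3 + 0.24x4 with:
  0.3x1 + 100.9x2 + 1.9x3 + 8.5x4 ≥ 101.8   (calcium)
  3.1x1 + 44.6x2 + 11.4x3 + 0.7x4 ≥ 44.7   (phosphorus)
  x1, x2, x3, x4 ≥ 0.
The minimum-cost mix takes nothing from sorghum, cottonseed meal, molasses — only meat-and-bone meal. Binding constraint: calcium.
Optimal quantities: meat-and-bone meal = 1.009 kg.
Hence cost = 1.07·1.009 = £1.0796.

£1.08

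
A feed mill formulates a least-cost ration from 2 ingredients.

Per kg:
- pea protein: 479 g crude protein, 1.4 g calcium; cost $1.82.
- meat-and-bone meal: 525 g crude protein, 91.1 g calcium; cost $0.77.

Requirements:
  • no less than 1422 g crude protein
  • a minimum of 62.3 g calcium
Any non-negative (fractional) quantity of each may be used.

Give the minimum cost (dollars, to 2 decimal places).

$2.09

Let x1 = kg of pea protein, x2 = kg of meat-and-bone meal.
min 1.82x1 + 0.77x2 with:
  479x1 + 525x2 ≥ 1422   (crude protein)
  1.4x1 + 91.1x2 ≥ 62.3   (calcium)
  x1, x2 ≥ 0.
The optimal basis is {meat-and-bone meal}; pea protein drops out. The crude protein requirement is met with equality.
Optimal quantities: meat-and-bone meal = 2.709 kg.
Total cost: 0.77·2.709 = 2.0859.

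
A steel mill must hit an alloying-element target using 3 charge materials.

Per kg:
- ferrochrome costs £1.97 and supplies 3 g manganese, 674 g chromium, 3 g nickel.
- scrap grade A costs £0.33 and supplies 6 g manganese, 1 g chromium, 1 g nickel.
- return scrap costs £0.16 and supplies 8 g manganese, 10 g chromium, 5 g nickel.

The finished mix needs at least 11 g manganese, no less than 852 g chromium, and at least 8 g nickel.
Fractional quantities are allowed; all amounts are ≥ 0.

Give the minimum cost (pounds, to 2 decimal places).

£2.61

Let x1 = kg of ferrochrome, x2 = kg of scrap grade A, x3 = kg of return scrap.
Minimize 1.97x1 + 0.33x2 + 0.16x3 subject to:
  3x1 + 6x2 + 8x3 ≥ 11   (manganese)
  674x1 + 1x2 + 10x3 ≥ 852   (chromium)
  3x1 + 1x2 + 5x3 ≥ 8   (nickel)
  x1, x2, x3 ≥ 0.
The minimum-cost mix takes nothing from scrap grade A — only ferrochrome, return scrap. The manganese and chromium requirements are met with equality.
So ferrochrome = 1.251 kg, return scrap = 0.906 kg.
Hence cost = 1.97·1.251 + 0.16·0.906 = £2.6094.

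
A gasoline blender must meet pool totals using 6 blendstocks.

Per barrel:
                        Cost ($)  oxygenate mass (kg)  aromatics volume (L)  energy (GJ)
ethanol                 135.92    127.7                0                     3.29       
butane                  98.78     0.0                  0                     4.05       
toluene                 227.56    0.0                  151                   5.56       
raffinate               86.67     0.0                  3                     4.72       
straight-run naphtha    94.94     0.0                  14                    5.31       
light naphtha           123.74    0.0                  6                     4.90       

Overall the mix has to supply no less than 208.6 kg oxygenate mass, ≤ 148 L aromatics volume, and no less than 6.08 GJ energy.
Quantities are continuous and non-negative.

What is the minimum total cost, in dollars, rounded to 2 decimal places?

This is a linear program. Let x1 = barrels of ethanol, x2 = barrels of butane, x3 = barrels of toluene, x4 = barrels of raffinate, x5 = barrels of straight-run naphtha, x6 = barrels of light naphtha.
Minimize 135.92x1 + 98.78x2 + 227.56x3 + 86.67x4 + 94.94x5 + 123.74x6 with:
  127.7x1 ≥ 208.6   (oxygenate mass)
  151x3 + 3x4 + 14x5 + 6x6 ≤ 148   (aromatics volume)
  3.29x1 + 4.05x2 + 5.56x3 + 4.72x4 + 5.31x5 + 4.9x6 ≥ 6.08   (energy)
  x1, x2, x3, x4, x5, x6 ≥ 0.
The optimal basis is {ethanol, straight-run naphtha}; butane, toluene, raffinate, light naphtha drop out. The oxygenate mass and energy requirements are met with equality.
So ethanol = 1.63352 barrels, straight-run naphtha = 0.132906 barrels.
Total cost: 135.92·1.63352 + 94.94·0.132906 = 234.6461.

$234.65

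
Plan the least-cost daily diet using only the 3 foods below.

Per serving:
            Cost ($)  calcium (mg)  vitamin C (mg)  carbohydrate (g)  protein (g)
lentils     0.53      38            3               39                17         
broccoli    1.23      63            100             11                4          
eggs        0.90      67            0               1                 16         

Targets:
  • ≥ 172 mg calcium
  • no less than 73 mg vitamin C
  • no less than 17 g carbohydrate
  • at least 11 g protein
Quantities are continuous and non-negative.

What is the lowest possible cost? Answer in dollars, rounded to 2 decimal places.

Let x1 = servings of lentils, x2 = servings of broccoli, x3 = servings of eggs.
Minimize 0.53x1 + 1.23x2 + 0.9x3 s.t.:
  38x1 + 63x2 + 67x3 ≥ 172   (calcium)
  3x1 + 100x2 ≥ 73   (vitamin C)
  39x1 + 11x2 + 1x3 ≥ 17   (carbohydrate)
  17x1 + 4x2 + 16x3 ≥ 11   (protein)
  x1, x2, x3 ≥ 0.
All 3 inputs are positive at the optimum. There the calcium, vitamin C, carbohydrate constraints are tight.
That vertex is x1 = 0.1859, x2 = 0.7244, x3 = 1.781.
Hence cost = 0.53·0.1859 + 1.23·0.7244 + 0.9·1.781 = $2.5924.

$2.59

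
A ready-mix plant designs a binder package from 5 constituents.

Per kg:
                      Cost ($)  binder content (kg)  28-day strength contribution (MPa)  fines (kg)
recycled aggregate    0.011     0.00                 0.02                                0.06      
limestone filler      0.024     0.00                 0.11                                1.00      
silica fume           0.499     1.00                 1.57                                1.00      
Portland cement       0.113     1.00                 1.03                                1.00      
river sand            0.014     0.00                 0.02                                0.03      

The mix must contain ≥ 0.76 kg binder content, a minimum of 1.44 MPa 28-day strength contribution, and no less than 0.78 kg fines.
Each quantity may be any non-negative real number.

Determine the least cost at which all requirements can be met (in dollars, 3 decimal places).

$0.158

Let x1 = kg of recycled aggregate, x2 = kg of limestone filler, x3 = kg of silica fume, x4 = kg of Portland cement, x5 = kg of river sand.
min 0.011x1 + 0.024x2 + 0.499x3 + 0.113x4 + 0.014x5 s.t.:
  1x3 + 1x4 ≥ 0.76   (binder content)
  0.02x1 + 0.11x2 + 1.57x3 + 1.03x4 + 0.02x5 ≥ 1.44   (28-day strength contribution)
  0.06x1 + 1x2 + 1x3 + 1x4 + 0.03x5 ≥ 0.78   (fines)
  x1, x2, x3, x4, x5 ≥ 0.
The minimum-cost mix takes nothing from recycled aggregate, limestone filler, silica fume, river sand — only Portland cement. Binding constraint: 28-day strength contribution.
That vertex is x4 = 1.398.
Objective = 0.113·1.398 = 0.15797.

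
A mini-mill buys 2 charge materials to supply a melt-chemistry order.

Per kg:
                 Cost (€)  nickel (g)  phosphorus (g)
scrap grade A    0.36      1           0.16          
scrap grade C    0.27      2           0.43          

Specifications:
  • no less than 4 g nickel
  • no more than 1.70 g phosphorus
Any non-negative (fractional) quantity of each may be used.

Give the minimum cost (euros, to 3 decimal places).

Let x1 = kg of scrap grade A, x2 = kg of scrap grade C.
min 0.36x1 + 0.27x2 with:
  1x1 + 2x2 ≥ 4   (nickel)
  0.16x1 + 0.43x2 ≤ 1.7   (phosphorus)
  x1, x2 ≥ 0.
At the optimum only scrap grade C is positive (scrap grade A = 0). Binding constraint: nickel.
Solving gives x2 = 2.
Hence cost = 0.27·2 = €0.54000.

€0.540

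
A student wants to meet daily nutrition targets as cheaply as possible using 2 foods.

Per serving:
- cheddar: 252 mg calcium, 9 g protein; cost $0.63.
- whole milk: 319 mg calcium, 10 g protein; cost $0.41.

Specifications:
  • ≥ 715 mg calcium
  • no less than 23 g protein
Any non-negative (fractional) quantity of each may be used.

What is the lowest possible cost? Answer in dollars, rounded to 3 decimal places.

$0.943

Set it up as a linear program. Let x1 = servings of cheddar, x2 = servings of whole milk.
Minimise 0.63x1 + 0.41x2 subject to:
  252x1 + 319x2 ≥ 715   (calcium)
  9x1 + 10x2 ≥ 23   (protein)
  x1, x2 ≥ 0.
The minimum-cost mix takes nothing from cheddar — only whole milk. There the protein constraint is tight.
Optimal quantities: whole milk = 2.3 servings.
Hence cost = 0.41·2.3 = $0.94300.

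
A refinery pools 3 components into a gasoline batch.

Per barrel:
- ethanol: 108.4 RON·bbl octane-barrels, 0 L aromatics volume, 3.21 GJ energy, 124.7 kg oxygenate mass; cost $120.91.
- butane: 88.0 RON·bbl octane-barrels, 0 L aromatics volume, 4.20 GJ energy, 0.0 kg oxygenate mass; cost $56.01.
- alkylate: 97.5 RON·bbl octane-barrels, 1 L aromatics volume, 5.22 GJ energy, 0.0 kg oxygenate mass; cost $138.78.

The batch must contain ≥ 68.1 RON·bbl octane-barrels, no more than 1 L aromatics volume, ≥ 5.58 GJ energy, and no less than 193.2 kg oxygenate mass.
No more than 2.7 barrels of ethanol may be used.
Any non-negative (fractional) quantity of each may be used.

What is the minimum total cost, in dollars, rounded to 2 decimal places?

Let x1 = barrels of ethanol, x2 = barrels of butane, x3 = barrels of alkylate.
min 120.91x1 + 56.01x2 + 138.78x3 subject to:
  108.4x1 + 88x2 + 97.5x3 ≥ 68.1   (octane-barrels)
  1x3 ≤ 1   (aromatics volume)
  3.21x1 + 4.2x2 + 5.22x3 ≥ 5.58   (energy)
  124.7x1 ≥ 193.2   (oxygenate mass)
  x1 ≤ 2.7
  x1, x2, x3 ≥ 0.
The cheapest feasible vertex uses only ethanol, butane; alkylate is not used. Binding constraints: energy and oxygenate mass.
Optimal quantities: ethanol = 1.5493 barrels, butane = 0.14445 barrels.
Total cost: 120.91·1.5493 + 56.01·0.14445 = 195.4165.

$195.42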